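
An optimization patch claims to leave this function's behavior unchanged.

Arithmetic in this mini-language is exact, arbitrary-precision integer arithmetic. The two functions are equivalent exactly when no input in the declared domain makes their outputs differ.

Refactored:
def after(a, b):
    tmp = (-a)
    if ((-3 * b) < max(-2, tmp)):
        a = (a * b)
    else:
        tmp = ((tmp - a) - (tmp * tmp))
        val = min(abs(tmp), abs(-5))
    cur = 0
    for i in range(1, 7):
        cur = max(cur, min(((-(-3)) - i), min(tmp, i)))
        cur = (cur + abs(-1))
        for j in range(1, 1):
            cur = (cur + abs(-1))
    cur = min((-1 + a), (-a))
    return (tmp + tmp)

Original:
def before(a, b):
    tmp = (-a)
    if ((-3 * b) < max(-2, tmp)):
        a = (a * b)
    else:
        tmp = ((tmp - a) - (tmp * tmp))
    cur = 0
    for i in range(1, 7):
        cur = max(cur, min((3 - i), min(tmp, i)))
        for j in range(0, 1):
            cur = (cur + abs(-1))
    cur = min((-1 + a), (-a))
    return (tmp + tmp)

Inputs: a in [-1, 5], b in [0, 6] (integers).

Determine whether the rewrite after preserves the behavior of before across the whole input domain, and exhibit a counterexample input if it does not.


Reading the diff, among the changes: constant usage differs; and min/max/abs usage differs; and loop structure differs; and statement counts differ; and local variable names differ; and arithmetic usage differs.
As a probe, take a=3, b=6: before runs tmp=-3, then ((-3 * b) < max(-2, tmp)) is true, then a=18, then cur=0, then (i=1), then cur=0, then (j=0), then cur=1, then (i=2), then cur=1, then (j=0), then cur=2, then (i=3), then cur=2, then (j=0), then cur=3, then (i=4), then cur=3, then (j=0), then cur=4, then (i=5), then cur=4, then (j=0), then cur=5, then (i=6), then cur=5, then (j=0), then cur=6, then cur=-18, then returns -6; after runs tmp=-3, then ((-3 * b) < max(-2, tmp)) is true, then a=18, then cur=0, then (i=1), then cur=0, then cur=1, then the loop over j runs zero times, then (i=2), then cur=1, then cur=2, then the loop over j runs zero times, then (i=3), then cur=2, then cur=3, then the loop over j runs zero times, then (i=4), then cur=3, then cur=4, then the loop over j runs zero times, then (i=5), then cur=4, then cur=5, then the loop over j runs zero times, then (i=6), then cur=5, then cur=6, then the loop over j runs zero times, then cur=-18, then returns -6; both end at -6.
Sweeping the whole domain (49 inputs) finds no disagreement.
verdict: equivalent


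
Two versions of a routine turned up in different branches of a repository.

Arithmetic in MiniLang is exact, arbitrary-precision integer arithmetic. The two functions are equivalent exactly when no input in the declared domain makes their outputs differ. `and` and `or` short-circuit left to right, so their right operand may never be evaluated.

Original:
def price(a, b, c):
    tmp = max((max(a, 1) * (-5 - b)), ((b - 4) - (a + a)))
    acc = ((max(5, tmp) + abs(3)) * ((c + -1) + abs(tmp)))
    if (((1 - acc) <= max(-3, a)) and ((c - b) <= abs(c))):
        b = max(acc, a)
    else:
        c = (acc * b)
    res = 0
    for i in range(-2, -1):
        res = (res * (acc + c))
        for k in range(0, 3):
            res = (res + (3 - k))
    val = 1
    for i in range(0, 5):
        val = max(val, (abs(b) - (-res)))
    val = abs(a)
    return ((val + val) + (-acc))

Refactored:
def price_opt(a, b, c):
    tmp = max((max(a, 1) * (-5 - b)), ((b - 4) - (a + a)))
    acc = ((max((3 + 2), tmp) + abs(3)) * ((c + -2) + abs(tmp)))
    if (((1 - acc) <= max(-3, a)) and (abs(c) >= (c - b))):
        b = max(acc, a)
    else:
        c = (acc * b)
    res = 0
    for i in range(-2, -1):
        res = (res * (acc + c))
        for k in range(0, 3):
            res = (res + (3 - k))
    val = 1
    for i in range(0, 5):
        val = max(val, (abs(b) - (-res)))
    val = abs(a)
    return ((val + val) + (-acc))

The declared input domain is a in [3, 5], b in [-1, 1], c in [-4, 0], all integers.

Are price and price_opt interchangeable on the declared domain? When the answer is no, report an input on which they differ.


Input a=3, b=-1, c=-4: -42 from price versus -34 from price_opt.
verdict: not equivalent; witness: a=3, b=-1, c=-4


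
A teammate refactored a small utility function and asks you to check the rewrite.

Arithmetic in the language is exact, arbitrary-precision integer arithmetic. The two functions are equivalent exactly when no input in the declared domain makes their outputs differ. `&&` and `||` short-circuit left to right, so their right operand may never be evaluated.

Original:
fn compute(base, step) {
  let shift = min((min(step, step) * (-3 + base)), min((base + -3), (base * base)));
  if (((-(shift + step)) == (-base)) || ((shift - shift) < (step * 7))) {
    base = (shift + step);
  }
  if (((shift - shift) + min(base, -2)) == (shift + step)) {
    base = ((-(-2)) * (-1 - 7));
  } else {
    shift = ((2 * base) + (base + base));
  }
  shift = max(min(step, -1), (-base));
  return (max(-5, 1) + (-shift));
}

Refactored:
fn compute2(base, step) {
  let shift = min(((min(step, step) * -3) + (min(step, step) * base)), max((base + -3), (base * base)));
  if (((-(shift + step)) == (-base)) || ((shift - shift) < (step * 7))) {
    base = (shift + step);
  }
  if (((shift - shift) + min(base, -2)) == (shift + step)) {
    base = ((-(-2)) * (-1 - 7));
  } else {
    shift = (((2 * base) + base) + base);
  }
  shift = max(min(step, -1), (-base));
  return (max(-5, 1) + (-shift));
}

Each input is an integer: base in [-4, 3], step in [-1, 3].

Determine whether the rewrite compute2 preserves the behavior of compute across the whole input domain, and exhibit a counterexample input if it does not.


Not equivalent: base=1, step=0 separates them (-15 vs 2).
compute: shift becomes -2; next (((-(shift + step)) == (-base)) || ((shift - shift) < (step * 7))) evaluates to false; next (((shift - shift) + min(base, -2)) == (shift + step)) evaluates to true; next base becomes -16; next shift becomes 16; next final value -15
compute2: shift becomes 0; next (((-(shift + step)) == (-base)) || ((shift - shift) < (step * 7))) evaluates to false; next (((shift - shift) + min(base, -2)) == (shift + step)) evaluates to false; next shift becomes 4; next shift becomes -1; next final value 2
verdict: not equivalent; witness: base=1, step=0


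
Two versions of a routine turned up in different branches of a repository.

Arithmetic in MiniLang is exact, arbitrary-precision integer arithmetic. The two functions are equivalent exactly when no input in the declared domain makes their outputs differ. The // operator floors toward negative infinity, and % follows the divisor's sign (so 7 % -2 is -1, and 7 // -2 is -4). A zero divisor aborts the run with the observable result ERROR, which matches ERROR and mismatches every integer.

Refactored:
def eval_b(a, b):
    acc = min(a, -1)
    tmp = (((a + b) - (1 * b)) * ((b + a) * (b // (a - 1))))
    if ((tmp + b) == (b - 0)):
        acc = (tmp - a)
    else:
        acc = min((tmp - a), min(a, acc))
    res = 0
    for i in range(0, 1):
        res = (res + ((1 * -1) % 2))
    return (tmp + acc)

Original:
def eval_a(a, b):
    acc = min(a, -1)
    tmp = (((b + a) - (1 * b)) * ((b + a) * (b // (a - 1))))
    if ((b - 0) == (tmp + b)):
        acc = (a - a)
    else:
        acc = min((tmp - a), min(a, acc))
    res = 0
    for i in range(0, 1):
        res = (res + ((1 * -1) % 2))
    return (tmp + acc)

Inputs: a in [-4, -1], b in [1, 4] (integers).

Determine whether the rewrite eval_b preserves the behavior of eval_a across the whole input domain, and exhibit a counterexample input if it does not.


Input a=-4, b=4: 0 from eval_a versus 4 from eval_b.
verdict: not equivalent; witness: a=-4, b=4


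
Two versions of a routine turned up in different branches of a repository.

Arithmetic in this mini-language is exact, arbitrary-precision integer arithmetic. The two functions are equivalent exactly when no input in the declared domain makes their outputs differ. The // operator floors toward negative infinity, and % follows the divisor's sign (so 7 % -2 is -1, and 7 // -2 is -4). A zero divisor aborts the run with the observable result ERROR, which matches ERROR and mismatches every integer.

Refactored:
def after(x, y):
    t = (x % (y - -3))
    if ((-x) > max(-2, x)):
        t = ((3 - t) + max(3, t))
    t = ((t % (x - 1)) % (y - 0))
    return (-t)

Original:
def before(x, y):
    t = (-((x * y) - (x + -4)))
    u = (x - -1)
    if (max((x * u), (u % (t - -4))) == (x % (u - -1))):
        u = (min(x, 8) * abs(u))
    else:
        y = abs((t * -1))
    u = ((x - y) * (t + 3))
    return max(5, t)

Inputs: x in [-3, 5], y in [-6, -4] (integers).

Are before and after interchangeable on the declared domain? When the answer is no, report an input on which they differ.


These are not equivalent — on x=-3, y=-6 the outputs split (5 vs 2).
before: t := -25 | u := -2 | (max((x * u), (u % (t - -4))) == (x % (u - -1))): false | y := 25 | u := 616 | result 5
after: t := 0 | ((-x) > max(-2, x)): true | t := 6 | t := -2 | result 2
verdict: not equivalent; witness: x=-3, y=-6


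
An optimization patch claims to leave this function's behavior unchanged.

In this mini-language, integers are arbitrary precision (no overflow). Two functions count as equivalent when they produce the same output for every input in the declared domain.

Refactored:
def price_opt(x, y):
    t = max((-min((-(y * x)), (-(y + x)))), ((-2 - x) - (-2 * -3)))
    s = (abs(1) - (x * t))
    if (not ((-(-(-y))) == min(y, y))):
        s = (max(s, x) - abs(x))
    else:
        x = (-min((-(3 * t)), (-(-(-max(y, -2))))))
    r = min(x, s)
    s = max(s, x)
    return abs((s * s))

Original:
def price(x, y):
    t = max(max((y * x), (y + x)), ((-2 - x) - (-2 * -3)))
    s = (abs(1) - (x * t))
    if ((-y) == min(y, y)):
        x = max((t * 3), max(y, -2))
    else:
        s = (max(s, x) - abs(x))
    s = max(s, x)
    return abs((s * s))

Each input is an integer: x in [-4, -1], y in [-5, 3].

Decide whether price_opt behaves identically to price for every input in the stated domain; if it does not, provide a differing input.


Reading the diff, among the changes: boolean connective usage differs; local variable names differ; min/max/abs usage differs; statement counts differ.
As a probe, take x=-4, y=-4: price runs t = 16; s = 65; ((-y) == min(y, y)) -> false; s = 61; s = 61; return 3721; price_opt runs t = 16; s = 65; (not ((-(-(-y))) == min(y, y))) -> true; s = 61; r = -4; s = 61; return 3721; both end at 3721.
Checked all 36 inputs in the declared domain: the outputs agree on every one.
verdict: equivalent


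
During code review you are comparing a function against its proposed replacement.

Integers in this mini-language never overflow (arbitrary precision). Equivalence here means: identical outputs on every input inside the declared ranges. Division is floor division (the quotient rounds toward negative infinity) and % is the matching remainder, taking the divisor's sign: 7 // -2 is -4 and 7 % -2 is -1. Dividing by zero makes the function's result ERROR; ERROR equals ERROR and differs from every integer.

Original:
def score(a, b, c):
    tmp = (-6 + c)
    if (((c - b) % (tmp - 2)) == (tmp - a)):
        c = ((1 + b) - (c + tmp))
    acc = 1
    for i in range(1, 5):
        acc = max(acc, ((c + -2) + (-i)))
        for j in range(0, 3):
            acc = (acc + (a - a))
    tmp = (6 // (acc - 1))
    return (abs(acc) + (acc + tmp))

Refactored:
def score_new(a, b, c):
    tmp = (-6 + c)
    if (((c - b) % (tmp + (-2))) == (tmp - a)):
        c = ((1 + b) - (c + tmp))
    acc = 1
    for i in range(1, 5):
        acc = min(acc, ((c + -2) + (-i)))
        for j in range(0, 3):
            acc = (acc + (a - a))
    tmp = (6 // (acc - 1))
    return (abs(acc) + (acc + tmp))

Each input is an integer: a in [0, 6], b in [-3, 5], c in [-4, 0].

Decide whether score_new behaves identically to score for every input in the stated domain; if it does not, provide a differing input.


Take a=0, b=-3, c=-4.
score: tmp := -10 | (((c - b) % (tmp - 2)) == (tmp - a)): false | acc := 1 | iter i=1: | acc := 1 | iter j=0: | acc := 1 | iter j=1: | acc := 1 | iter j=2: | acc := 1 | iter i=2: | acc := 1 | iter j=0: | acc := 1 | iter j=1: | acc := 1 | iter j=2: | acc := 1 | iter i=3: | acc := 1 | iter j=0: | acc := 1 | iter j=1: | acc := 1 | iter j=2: | acc := 1 | iter i=4: | acc := 1 | iter j=0: | acc := 1 | iter j=1: | acc := 1 | iter j=2: | acc := 1 | divide-by-zero, output ERROR
score_new: tmp := -10 | (((c - b) % (tmp + (-2))) == (tmp - a)): false | acc := 1 | iter i=1: | acc := -7 | iter j=0: | acc := -7 | iter j=1: | acc := -7 | iter j=2: | acc := -7 | iter i=2: | acc := -8 | iter j=0: | acc := -8 | iter j=1: | acc := -8 | iter j=2: | acc := -8 | iter i=3: | acc := -9 | iter j=0: | acc := -9 | iter j=1: | acc := -9 | iter j=2: | acc := -9 | iter i=4: | acc := -10 | iter j=0: | acc := -10 | iter j=1: | acc := -10 | iter j=2: | acc := -10 | tmp := -1 | result -1
ERROR vs -1 — the two versions disagree here.
verdict: not equivalent; witness: a=0, b=-3, c=-4


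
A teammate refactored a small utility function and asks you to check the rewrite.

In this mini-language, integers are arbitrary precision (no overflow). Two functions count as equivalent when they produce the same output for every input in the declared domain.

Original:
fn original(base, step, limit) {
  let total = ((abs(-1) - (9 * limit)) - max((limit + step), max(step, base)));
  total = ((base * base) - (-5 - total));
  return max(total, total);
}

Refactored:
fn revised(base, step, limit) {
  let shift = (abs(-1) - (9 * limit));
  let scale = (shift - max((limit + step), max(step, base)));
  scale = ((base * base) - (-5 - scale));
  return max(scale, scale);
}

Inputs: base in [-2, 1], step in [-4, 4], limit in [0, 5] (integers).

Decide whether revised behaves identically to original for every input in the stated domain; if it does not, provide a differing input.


Equivalent — the differences include local variable names differ, plus statement counts differ, yet no declared input distinguishes the two.
Spot check at base=-2, step=3, limit=0 — original: total := -2 | total := 7 | result 7. revised: shift := 1 | scale := -2 | scale := 7 | result 7. Both give 7.
Every one of the 216 inputs gives matching results.
verdict: equivalent


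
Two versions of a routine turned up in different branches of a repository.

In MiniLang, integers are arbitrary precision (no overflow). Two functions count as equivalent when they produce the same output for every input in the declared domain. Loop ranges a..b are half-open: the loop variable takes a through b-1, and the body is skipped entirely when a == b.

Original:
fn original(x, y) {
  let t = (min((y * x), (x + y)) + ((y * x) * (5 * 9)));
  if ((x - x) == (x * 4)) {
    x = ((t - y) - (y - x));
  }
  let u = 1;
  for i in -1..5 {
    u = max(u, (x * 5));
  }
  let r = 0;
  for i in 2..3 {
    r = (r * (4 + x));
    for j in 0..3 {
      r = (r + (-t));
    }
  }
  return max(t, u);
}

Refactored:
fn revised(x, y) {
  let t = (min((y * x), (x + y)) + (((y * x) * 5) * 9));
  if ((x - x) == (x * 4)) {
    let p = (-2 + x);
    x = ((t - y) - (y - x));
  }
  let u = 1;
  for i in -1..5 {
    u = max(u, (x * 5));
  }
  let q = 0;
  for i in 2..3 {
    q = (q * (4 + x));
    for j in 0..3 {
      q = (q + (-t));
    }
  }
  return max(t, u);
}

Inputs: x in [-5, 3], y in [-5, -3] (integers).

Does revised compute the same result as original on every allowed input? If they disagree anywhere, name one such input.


Equivalent — the differences include statement counts differ; and local variable names differ; and arithmetic usage differs; and constant usage differs, yet no declared input distinguishes the two.
Tracing x=-1, y=-3: original: t becomes 131; next ((x - x) == (x * 4)) evaluates to false; next u becomes 1; next at i=-1:; next u becomes 1; next at i=0:; next u becomes 1; next at i=1:; next u becomes 1; next at i=2:; next u becomes 1; next at i=3:; next u becomes 1; next at i=4:; next u becomes 1; next r becomes 0; next at i=2:; next r becomes 0; next at j=0:; next r becomes -131; next at j=1:; next r becomes -262; next at j=2:; next r becomes -393; next final value 131 | revised: t becomes 131; next ((x - x) == (x * 4)) evaluates to false; next u becomes 1; next at i=-1:; next u becomes 1; next at i=0:; next u becomes 1; next at i=1:; next u becomes 1; next at i=2:; next u becomes 1; next at i=3:; next u becomes 1; next at i=4:; next u becomes 1; next q becomes 0; next at i=2:; next q becomes 0; next at j=0:; next q becomes -131; next at j=1:; next q becomes -262; next at j=2:; next q becomes -393; next final value 131 — matching result 131.
An exhaustive pass over the 27 declared inputs shows identical outputs.
verdict: equivalent


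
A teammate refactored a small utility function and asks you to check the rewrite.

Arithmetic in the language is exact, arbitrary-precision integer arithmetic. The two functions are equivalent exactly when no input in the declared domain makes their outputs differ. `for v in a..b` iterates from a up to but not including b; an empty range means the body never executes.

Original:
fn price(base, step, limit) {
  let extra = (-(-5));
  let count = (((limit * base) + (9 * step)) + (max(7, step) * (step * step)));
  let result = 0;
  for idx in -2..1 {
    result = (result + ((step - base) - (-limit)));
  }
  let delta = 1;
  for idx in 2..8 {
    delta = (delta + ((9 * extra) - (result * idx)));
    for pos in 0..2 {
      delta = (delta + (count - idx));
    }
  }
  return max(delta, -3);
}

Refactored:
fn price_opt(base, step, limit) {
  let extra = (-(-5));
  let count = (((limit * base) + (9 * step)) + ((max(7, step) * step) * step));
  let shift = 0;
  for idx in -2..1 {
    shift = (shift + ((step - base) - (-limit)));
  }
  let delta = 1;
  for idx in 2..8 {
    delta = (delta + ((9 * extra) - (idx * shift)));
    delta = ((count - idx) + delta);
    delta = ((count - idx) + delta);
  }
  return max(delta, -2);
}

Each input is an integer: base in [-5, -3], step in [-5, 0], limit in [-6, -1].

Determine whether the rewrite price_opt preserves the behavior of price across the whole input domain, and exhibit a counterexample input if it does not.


On input base=-5, step=0, limit=-1, price returns -3 while price_opt returns -2.
verdict: not equivalent; witness: base=-5, step=0, limit=-1


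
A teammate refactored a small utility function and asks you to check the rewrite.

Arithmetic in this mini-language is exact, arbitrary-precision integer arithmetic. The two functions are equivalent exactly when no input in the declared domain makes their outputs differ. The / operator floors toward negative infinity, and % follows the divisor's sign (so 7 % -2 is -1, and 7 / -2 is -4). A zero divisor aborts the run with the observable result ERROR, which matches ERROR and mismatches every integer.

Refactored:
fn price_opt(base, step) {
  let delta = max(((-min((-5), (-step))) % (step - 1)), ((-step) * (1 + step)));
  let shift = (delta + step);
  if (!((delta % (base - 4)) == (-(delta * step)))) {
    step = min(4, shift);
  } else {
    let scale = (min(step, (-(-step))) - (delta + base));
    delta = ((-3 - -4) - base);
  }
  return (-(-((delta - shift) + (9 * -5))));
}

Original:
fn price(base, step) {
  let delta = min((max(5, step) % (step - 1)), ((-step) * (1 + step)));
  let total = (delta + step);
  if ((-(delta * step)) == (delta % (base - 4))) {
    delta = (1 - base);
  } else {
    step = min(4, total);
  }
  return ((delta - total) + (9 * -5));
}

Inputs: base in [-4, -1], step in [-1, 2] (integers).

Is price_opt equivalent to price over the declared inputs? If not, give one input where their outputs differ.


Evaluate both at base=-4, step=-1.
price: delta becomes -1; next total becomes -2; next ((-(delta * step)) == (delta % (base - 4))) evaluates to true; next delta becomes 5; next final value -38
price_opt: delta becomes 0; next shift becomes -1; next (!((delta % (base - 4)) == (-(delta * step)))) evaluates to false; next scale becomes 3; next delta becomes 5; next final value -39
-38 and -39 differ, so these are not the same function on this domain.
verdict: not equivalent; witness: base=-4, step=-1


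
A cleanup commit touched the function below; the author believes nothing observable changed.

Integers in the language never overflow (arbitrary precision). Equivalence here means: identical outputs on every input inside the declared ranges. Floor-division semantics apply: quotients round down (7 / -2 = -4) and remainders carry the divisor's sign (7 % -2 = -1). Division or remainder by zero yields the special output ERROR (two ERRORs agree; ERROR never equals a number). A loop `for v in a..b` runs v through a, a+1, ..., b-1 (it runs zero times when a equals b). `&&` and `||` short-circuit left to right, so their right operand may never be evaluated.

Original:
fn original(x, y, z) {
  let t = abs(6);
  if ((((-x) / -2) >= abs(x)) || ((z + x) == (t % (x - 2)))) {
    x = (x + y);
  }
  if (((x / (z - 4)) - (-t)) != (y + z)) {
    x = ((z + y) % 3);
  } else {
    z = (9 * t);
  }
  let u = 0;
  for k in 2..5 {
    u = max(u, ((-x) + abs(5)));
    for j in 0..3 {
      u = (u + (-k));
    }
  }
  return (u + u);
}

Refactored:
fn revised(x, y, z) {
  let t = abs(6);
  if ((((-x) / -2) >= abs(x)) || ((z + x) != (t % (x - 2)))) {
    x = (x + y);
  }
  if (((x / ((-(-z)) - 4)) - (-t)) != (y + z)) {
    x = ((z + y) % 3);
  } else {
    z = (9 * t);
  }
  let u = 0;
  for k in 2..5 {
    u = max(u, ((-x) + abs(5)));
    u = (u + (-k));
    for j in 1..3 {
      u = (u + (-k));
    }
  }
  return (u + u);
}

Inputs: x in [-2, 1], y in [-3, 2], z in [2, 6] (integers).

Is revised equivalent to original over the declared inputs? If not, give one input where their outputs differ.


On input x=-2, y=-3, z=6, original returns -14 while revised returns -4.
verdict: not equivalent; witness: x=-2, y=-3, z=6


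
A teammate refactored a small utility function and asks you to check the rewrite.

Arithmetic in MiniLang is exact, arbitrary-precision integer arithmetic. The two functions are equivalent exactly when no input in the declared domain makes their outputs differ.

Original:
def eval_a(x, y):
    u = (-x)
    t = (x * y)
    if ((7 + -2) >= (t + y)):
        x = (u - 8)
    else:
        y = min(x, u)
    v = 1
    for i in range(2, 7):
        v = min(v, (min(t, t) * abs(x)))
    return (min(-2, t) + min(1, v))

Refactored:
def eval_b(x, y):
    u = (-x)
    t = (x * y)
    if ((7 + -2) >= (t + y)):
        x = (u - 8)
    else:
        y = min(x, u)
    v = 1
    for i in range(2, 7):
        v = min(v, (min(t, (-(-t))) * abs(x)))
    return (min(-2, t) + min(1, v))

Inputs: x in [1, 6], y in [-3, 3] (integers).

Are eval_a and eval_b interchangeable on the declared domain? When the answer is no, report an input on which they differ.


The two versions differ — the changes include same computation, different form.
One worked example (x=3, y=-3) — eval_a: u=-3, then t=-9, then ((7 + -2) >= (t + y)) is true, then x=-11, then v=1, then (i=2), then v=-99, then (i=3), then v=-99, then (i=4), then v=-99, then (i=5), then v=-99, then (i=6), then v=-99, then returns -108; eval_b: u=-3, then t=-9, then ((7 + -2) >= (t + y)) is true, then x=-11, then v=1, then (i=2), then v=-99, then (i=3), then v=-99, then (i=4), then v=-99, then (i=5), then v=-99, then (i=6), then v=-99, then returns -108; agreement on -108.
An exhaustive pass over the 42 declared inputs shows identical outputs.
verdict: equivalent


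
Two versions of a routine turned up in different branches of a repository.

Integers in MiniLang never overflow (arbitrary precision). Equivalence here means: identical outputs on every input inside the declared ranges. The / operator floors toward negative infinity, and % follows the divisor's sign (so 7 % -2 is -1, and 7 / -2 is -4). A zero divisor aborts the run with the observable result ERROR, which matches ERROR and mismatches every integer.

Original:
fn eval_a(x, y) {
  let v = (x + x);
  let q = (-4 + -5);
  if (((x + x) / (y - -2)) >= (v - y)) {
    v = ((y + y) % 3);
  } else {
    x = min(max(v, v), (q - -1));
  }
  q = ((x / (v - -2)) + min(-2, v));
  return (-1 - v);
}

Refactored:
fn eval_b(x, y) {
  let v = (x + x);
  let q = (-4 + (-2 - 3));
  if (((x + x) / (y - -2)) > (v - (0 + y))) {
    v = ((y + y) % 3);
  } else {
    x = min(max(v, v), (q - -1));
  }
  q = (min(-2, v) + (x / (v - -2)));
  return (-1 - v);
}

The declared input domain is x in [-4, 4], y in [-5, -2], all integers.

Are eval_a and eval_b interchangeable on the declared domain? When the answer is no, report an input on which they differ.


The rewrite breaks on x=-2, y=-5, where the results are -3 and 3.
eval_a: v := -4 | q := -9 | (((x + x) / (y - -2)) >= (v - y)): true | v := 2 | q := -3 | result -3
eval_b: v := -4 | q := -9 | (((x + x) / (y - -2)) > (v - (0 + y))): false | x := -8 | q := 0 | result 3
verdict: not equivalent; witness: x=-2, y=-5


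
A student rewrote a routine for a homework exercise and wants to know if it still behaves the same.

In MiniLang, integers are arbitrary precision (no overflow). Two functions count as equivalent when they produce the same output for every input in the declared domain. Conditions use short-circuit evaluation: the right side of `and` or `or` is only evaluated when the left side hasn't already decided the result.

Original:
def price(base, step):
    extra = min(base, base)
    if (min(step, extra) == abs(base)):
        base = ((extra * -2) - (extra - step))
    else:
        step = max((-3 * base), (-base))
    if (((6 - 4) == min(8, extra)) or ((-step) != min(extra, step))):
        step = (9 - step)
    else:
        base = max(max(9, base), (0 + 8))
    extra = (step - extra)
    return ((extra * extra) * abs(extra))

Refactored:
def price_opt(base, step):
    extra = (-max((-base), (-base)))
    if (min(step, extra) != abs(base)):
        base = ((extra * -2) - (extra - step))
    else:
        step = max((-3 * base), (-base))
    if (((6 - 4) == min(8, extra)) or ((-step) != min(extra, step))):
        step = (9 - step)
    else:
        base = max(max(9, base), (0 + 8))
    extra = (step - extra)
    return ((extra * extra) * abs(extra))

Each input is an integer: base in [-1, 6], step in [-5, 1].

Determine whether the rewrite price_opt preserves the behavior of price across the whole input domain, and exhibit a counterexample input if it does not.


At base=-1, step=-5: price gives 343, price_opt gives 3375.
verdict: not equivalent; witness: base=-1, step=-5


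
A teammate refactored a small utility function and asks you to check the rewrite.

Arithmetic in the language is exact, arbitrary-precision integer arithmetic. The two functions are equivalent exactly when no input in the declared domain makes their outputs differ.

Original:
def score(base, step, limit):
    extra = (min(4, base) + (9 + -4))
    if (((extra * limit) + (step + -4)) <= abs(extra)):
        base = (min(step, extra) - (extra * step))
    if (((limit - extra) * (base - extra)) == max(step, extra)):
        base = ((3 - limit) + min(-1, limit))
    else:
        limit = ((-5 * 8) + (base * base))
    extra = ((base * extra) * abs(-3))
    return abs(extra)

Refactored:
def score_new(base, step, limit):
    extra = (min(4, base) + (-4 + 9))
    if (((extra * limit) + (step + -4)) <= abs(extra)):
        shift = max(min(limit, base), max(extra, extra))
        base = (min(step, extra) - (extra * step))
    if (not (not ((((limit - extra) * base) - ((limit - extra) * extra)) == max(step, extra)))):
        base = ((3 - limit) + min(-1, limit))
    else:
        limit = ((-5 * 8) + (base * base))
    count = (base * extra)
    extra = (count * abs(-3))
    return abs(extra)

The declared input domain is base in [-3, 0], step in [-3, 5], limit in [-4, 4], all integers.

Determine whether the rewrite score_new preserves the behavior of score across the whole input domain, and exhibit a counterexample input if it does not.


This is a faithful refactor — min/max/abs usage differs, statement counts differ, arithmetic usage differs, boolean connective usage differs, local variable names differ, but the computed results match everywhere.
As a probe, take base=0, step=4, limit=3: score runs extra becomes 5; next (((extra * limit) + (step + -4)) <= abs(extra)) evaluates to false; next (((limit - extra) * (base - extra)) == max(step, extra)) evaluates to false; next limit becomes -40; next extra becomes 0; next final value 0; score_new runs extra becomes 5; next (((extra * limit) + (step + -4)) <= abs(extra)) evaluates to false; next (not (not ((((limit - extra) * base) - ((limit - extra) * extra)) == max(step, extra)))) evaluates to false; next limit becomes -40; next count becomes 0; next extra becomes 0; next final value 0; both end at 0.
Sweeping the whole domain (324 inputs) finds no disagreement.
verdict: equivalent


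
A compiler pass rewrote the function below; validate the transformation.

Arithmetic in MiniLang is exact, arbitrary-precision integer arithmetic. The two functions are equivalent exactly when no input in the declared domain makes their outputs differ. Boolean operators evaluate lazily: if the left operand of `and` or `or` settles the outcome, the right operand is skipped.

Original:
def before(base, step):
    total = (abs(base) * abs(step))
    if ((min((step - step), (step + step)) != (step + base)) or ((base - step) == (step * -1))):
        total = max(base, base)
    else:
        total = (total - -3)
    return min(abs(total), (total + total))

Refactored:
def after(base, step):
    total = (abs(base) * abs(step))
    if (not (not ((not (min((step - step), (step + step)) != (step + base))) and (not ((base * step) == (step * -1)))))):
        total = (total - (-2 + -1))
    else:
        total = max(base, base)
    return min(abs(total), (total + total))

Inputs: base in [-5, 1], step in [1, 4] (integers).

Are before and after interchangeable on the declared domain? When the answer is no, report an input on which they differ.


Take base=-1, step=1.
before: total = 1; ((min((step - step), (step + step)) != (step + base)) or ((base - step) == (step * -1))) -> false; total = 4; return 4
after: total = 1; (not (not ((not (min((step - step), (step + step)) != (step + base))) and (not ((base * step) == (step * -1)))))) -> false; total = -1; return -2
4 against -2: the behavior changed.
verdict: not equivalent; witness: base=-1, step=1


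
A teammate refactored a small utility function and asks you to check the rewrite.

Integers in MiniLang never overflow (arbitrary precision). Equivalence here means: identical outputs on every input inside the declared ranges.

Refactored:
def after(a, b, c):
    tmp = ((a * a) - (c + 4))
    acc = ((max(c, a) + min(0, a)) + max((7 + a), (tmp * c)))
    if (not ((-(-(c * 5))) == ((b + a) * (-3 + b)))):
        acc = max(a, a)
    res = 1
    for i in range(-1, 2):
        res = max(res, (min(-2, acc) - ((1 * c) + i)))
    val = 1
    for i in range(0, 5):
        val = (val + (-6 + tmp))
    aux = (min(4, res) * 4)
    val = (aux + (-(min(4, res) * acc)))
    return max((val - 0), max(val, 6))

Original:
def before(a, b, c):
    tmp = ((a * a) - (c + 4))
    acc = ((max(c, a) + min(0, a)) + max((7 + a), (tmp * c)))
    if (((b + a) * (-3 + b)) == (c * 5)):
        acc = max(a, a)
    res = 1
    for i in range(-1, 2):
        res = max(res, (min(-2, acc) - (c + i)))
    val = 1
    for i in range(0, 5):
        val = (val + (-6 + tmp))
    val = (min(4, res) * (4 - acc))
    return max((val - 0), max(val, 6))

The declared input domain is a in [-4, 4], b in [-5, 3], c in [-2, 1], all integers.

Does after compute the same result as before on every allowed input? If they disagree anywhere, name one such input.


Try a=-4, b=-5, c=-2.
before: tmp = 14; acc = -3; (((b + a) * (-3 + b)) == (c * 5)) -> false; res = 1; [i=-1]; res = 1; [i=0]; res = 1; [i=1]; res = 1; val = 1; [i=0]; val = 9; [i=1]; val = 17; [i=2]; val = 25; [i=3]; val = 33; [i=4]; val = 41; val = 7; return 7
after: tmp = 14; acc = -3; (not ((-(-(c * 5))) == ((b + a) * (-3 + b)))) -> true; acc = -4; res = 1; [i=-1]; res = 1; [i=0]; res = 1; [i=1]; res = 1; val = 1; [i=0]; val = 9; [i=1]; val = 17; [i=2]; val = 25; [i=3]; val = 33; [i=4]; val = 41; aux = 4; val = 8; return 8
7 != 8, so the rewrite changes behavior.
verdict: not equivalent; witness: a=-4, b=-5, c=-2


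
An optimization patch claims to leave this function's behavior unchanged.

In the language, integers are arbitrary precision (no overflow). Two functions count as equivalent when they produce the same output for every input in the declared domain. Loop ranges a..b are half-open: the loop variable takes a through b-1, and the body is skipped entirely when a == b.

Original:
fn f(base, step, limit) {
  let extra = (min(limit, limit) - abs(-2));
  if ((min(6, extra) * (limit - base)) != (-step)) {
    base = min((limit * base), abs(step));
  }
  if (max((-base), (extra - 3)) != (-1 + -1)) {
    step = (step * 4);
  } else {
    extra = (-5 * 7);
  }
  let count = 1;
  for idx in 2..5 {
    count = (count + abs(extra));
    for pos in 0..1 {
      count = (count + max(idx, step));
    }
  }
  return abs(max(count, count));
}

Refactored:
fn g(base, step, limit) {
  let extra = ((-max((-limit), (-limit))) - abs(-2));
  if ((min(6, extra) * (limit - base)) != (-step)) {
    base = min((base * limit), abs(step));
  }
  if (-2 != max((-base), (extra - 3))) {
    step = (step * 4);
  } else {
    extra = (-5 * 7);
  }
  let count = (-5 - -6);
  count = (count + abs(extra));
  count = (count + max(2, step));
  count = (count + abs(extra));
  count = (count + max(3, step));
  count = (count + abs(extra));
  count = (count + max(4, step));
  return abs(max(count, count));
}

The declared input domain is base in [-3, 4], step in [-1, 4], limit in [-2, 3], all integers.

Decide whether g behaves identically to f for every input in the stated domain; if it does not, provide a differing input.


Comparing the listings, the differences include: min/max/abs usage differs, plus local variable names differ, plus statement counts differ, plus constant usage differs, plus arithmetic usage differs, plus loop structure differs.
One worked example (base=-2, step=1, limit=0) — f: extra becomes -2; next ((min(6, extra) * (limit - base)) != (-step)) evaluates to true; next base becomes 0; next (max((-base), (extra - 3)) != (-1 + -1)) evaluates to true; next step becomes 4; next count becomes 1; next at idx=2:; next count becomes 3; next at pos=0:; next count becomes 7; next at idx=3:; next count becomes 9; next at pos=0:; next count becomes 13; next at idx=4:; next count becomes 15; next at pos=0:; next count becomes 19; next final value 19; g: extra becomes -2; next ((min(6, extra) * (limit - base)) != (-step)) evaluates to true; next base becomes 0; next (-2 != max((-base), (extra - 3))) evaluates to true; next step becomes 4; next count becomes 1; next count becomes 3; next count becomes 7; next count becomes 9; next count becomes 13; next count becomes 15; next count becomes 19; next final value 19; agreement on 19.
Across all 288 domain points the two functions coincide.
verdict: equivalent


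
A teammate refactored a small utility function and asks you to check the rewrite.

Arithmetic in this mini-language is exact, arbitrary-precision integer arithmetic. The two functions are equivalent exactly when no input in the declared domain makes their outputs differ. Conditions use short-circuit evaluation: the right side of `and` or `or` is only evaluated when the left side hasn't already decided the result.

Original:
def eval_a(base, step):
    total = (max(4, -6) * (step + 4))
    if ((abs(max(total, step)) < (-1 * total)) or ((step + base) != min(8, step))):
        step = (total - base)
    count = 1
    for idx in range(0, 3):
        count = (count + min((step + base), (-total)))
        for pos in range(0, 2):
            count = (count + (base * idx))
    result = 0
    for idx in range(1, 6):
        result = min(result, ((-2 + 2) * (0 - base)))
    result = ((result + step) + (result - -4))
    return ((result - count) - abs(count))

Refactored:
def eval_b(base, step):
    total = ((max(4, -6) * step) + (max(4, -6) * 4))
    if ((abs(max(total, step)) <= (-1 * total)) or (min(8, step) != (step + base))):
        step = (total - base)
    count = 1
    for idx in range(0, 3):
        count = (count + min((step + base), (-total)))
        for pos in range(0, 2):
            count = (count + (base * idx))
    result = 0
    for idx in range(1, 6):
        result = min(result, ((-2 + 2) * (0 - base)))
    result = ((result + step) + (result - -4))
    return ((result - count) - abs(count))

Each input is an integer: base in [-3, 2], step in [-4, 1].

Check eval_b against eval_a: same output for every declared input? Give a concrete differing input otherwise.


There is a counterexample at base=0, step=-4: 0 on one side, 2 on the other.
eval_a: total := 0 | ((abs(max(total, step)) < (-1 * total)) or ((step + base) != min(8, step))): false | count := 1 | iter idx=0: | count := -3 | iter pos=0: | count := -3 | iter pos=1: | count := -3 | iter idx=1: | count := -7 | iter pos=0: | count := -7 | iter pos=1: | count := -7 | iter idx=2: | count := -11 | iter pos=0: | count := -11 | iter pos=1: | count := -11 | result := 0 | iter idx=1: | result := 0 | iter idx=2: | result := 0 | iter idx=3: | result := 0 | iter idx=4: | result := 0 | iter idx=5: | result := 0 | result := 0 | result 0
eval_b: total := 0 | ((abs(max(total, step)) <= (-1 * total)) or (min(8, step) != (step + base))): true | step := 0 | count := 1 | iter idx=0: | count := 1 | iter pos=0: | count := 1 | iter pos=1: | count := 1 | iter idx=1: | count := 1 | iter pos=0: | count := 1 | iter pos=1: | count := 1 | iter idx=2: | count := 1 | iter pos=0: | count := 1 | iter pos=1: | count := 1 | result := 0 | iter idx=1: | result := 0 | iter idx=2: | result := 0 | iter idx=3: | result := 0 | iter idx=4: | result := 0 | iter idx=5: | result := 0 | result := 4 | result 2
verdict: not equivalent; witness: base=0, step=-4


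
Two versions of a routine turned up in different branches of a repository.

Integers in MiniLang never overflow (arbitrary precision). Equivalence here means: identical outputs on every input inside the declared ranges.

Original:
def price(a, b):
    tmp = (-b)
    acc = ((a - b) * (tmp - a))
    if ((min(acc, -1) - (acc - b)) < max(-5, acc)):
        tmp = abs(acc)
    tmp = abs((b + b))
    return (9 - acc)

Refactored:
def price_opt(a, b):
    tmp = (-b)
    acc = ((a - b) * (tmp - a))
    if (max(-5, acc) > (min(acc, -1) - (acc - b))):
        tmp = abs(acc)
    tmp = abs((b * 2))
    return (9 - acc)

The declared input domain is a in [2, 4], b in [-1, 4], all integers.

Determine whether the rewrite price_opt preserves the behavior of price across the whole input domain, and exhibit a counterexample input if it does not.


Behavior is preserved: although comparison usage differs; also arithmetic usage differs; also constant usage differs, the outputs never diverge.
As a probe, take a=3, b=1: price runs tmp := -1 | acc := -8 | ((min(acc, -1) - (acc - b)) < max(-5, acc)): false | tmp := 2 | result 17; price_opt runs tmp := -1 | acc := -8 | (max(-5, acc) > (min(acc, -1) - (acc - b))): false | tmp := 2 | result 17; both end at 17.
Across all 18 domain points the two functions coincide.
verdict: equivalent


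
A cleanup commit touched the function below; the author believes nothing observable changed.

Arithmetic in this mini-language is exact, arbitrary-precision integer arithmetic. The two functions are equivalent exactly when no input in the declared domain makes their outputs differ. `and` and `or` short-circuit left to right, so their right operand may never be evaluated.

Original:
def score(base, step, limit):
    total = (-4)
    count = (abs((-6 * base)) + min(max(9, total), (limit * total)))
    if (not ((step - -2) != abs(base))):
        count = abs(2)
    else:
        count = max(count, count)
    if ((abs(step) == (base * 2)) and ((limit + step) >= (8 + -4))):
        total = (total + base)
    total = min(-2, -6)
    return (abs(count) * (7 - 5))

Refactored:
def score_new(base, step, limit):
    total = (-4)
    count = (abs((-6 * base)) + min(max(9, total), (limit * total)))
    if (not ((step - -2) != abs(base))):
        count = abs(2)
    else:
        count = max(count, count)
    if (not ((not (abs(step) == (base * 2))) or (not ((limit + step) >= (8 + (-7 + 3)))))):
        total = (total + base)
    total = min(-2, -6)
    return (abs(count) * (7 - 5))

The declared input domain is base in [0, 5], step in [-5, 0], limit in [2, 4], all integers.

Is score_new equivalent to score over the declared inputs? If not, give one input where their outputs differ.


Side by side, the visible changes include: boolean connective usage differs, plus arithmetic usage differs, plus constant usage differs.
Spot check at base=2, step=0, limit=4 — score: total := -4 | count := -4 | (not ((step - -2) != abs(base))): true | count := 2 | ((abs(step) == (base * 2)) and ((limit + step) >= (8 + -4))): false | total := -6 | result 4. score_new: total := -4 | count := -4 | (not ((step - -2) != abs(base))): true | count := 2 | (not ((not (abs(step) == (base * 2))) or (not ((limit + step) >= (8 + (-7 + 3)))))): false | total := -6 | result 4. Both give 4.
Checked all 108 inputs in the declared domain: the outputs agree on every one.
verdict: equivalent
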